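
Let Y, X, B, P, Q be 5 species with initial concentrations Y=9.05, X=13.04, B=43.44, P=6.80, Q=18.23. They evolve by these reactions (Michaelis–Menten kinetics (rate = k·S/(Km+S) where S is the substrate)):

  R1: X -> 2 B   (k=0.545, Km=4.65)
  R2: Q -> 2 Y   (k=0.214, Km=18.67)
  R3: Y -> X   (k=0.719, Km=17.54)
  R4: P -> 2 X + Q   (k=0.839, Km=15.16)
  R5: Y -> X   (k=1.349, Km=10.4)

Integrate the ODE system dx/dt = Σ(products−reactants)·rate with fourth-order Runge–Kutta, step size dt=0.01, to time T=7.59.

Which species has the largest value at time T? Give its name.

RK4 with dt=0.01: 759 steps to T=7.59. Trajectory (selected grid times):
t=0.00: Y=9.05 X=13.04 B=43.44 P=6.80 Q=18.23
t=0.84: Y=8.51 X=13.85 B=44.12 P=6.58 Q=18.36
t=1.69: Y=7.99 X=14.63 B=44.82 P=6.37 Q=18.48
t=2.53: Y=7.50 X=15.36 B=45.52 P=6.16 Q=18.60
t=3.37: Y=7.03 X=16.05 B=46.22 P=5.96 Q=18.71
t=4.22: Y=6.59 X=16.72 B=46.95 P=5.76 Q=18.82
t=5.06: Y=6.18 X=17.33 B=47.67 P=5.57 Q=18.92
t=5.90: Y=5.79 X=17.91 B=48.39 P=5.39 Q=19.01
t=6.75: Y=5.43 X=18.46 B=49.13 P=5.20 Q=19.11
t=7.59: Y=5.09 X=18.97 B=49.86 P=5.02 Q=19.19
At T=7.59: Y=5.09 X=18.97 B=49.86 P=5.02 Q=19.19; the largest is B.

Dominant species at T: B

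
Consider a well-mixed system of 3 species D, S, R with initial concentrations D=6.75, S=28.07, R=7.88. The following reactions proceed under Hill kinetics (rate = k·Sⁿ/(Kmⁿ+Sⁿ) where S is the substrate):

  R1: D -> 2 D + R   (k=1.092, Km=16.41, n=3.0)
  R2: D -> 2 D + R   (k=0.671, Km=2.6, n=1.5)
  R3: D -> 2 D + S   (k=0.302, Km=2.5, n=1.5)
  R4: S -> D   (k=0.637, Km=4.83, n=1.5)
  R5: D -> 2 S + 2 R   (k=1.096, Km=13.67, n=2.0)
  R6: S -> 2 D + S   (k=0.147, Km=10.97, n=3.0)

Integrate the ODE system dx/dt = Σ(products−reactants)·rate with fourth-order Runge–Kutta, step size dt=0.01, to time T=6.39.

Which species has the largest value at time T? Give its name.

RK4 with dt=0.01: 639 steps to T=6.39. Trajectory (selected grid times):
t=0.00: D=6.75 S=28.07 R=7.88
t=0.71: D=7.83 S=28.17 R=8.68
t=1.42: D=8.92 S=28.36 R=9.60
t=2.13: D=10.02 S=28.63 R=10.65
t=2.84: D=11.13 S=28.98 R=11.82
t=3.55: D=12.25 S=29.41 R=13.11
t=4.26: D=13.40 S=29.91 R=14.53
t=4.97: D=14.56 S=30.48 R=16.06
t=5.68: D=15.74 S=31.11 R=17.70
t=6.39: D=16.95 S=31.80 R=19.45
At T=6.39: D=16.95 S=31.80 R=19.45; the largest is S.

Dominant species at T: S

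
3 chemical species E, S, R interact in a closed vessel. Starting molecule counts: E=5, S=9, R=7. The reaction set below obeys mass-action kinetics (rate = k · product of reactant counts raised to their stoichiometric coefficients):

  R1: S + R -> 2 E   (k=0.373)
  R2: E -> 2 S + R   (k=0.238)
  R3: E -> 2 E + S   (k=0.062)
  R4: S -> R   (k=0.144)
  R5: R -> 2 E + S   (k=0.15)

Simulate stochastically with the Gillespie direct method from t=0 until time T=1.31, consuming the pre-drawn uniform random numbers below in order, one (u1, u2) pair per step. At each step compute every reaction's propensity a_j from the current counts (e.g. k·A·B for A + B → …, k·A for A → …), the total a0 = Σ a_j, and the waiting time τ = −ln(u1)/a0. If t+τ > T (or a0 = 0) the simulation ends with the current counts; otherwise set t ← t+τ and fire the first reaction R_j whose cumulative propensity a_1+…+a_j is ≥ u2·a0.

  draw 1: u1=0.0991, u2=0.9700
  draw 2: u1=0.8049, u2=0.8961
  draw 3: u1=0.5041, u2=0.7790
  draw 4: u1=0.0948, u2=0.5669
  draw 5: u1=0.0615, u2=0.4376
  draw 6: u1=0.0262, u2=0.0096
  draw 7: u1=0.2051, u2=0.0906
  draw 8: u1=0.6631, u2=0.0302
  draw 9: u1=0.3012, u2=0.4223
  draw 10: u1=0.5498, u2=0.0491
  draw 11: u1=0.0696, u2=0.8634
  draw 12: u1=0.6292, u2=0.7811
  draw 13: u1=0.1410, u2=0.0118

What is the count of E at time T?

E at T = 21

t=0.000: E=5 S=9 R=7
Draw 1: a1=23.499, a2=1.190, a3=0.310, a4=1.296, a5=1.050, a0=27.345; τ=−ln(0.0991)/27.345=0.085 → t=0.085; u2·a0=0.9700·27.345=26.525; a1+…+a4=26.295 < 26.525 ≤ a1+…+a5=27.345 → R5 fires; E=7 S=10 R=6
Draw 2: a1=22.380, a2=1.666, a3=0.434, a4=1.440, a5=0.900, a0=26.820; τ=−ln(0.8049)/26.820=0.008 → t=0.093; u2·a0=0.8961·26.820=24.033; a1=22.380 < 24.033 ≤ a1+a2=24.046 → R2 fires; E=6 S=12 R=7
Draw 3: a1=31.332, a2=1.428, a3=0.372, a4=1.728, a5=1.050, a0=35.910; τ=−ln(0.5041)/35.910=0.019 → t=0.112; u2·a0=0.7790·35.910=27.974 ≤ a1=31.332 → R1 fires; E=8 S=11 R=6
Draw 4: a1=24.618, a2=1.904, a3=0.496, a4=1.584, a5=0.900, a0=29.502; τ=−ln(0.0948)/29.502=0.080 → t=0.192; u2·a0=0.5669·29.502=16.725 ≤ a1=24.618 → R1 fires; E=10 S=10 R=5
Draw 5: a1=18.650, a2=2.380, a3=0.620, a4=1.440, a5=0.750, a0=23.840; τ=−ln(0.0615)/23.840=0.117 → t=0.309; u2·a0=0.4376·23.840=10.432 ≤ a1=18.650 → R1 fires; E=12 S=9 R=4
Draw 6: a1=13.428, a2=2.856, a3=0.744, a4=1.296, a5=0.600, a0=18.924; τ=−ln(0.0262)/18.924=0.192 → t=0.501; u2·a0=0.0096·18.924=0.182 ≤ a1=13.428 → R1 fires; E=14 S=8 R=3
Draw 7: a1=8.952, a2=3.332, a3=0.868, a4=1.152, a5=0.450, a0=14.754; τ=−ln(0.2051)/14.754=0.107 → t=0.608; u2·a0=0.0906·14.754=1.337 ≤ a1=8.952 → R1 fires; E=16 S=7 R=2
Draw 8: a1=5.222, a2=3.808, a3=0.992, a4=1.008, a5=0.300, a0=11.330; τ=−ln(0.6631)/11.330=0.036 → t=0.645; u2·a0=0.0302·11.330=0.342 ≤ a1=5.222 → R1 fires; E=18 S=6 R=1
Draw 9: a1=2.238, a2=4.284, a3=1.116, a4=0.864, a5=0.150, a0=8.652; τ=−ln(0.3012)/8.652=0.139 → t=0.783; u2·a0=0.4223·8.652=3.654; a1=2.238 < 3.654 ≤ a1+a2=6.522 → R2 fires; E=17 S=8 R=2
Draw 10: a1=5.968, a2=4.046, a3=1.054, a4=1.152, a5=0.300, a0=12.520; τ=−ln(0.5498)/12.520=0.048 → t=0.831; u2·a0=0.0491·12.520=0.615 ≤ a1=5.968 → R1 fires; E=19 S=7 R=1
Draw 11: a1=2.611, a2=4.522, a3=1.178, a4=1.008, a5=0.150, a0=9.469; τ=−ln(0.0696)/9.469=0.281 → t=1.113; u2·a0=0.8634·9.469=8.176; a1+a2=7.133 < 8.176 ≤ a1+…+a3=8.311 → R3 fires; E=20 S=8 R=1
Draw 12: a1=2.984, a2=4.760, a3=1.240, a4=1.152, a5=0.150, a0=10.286; τ=−ln(0.6292)/10.286=0.045 → t=1.158; u2·a0=0.7811·10.286=8.034; a1+a2=7.744 < 8.034 ≤ a1+…+a3=8.984 → R3 fires; E=21 S=9 R=1
Draw 13: a1=3.357, a2=4.998, a3=1.302, a4=1.296, a5=0.150, a0=11.103; τ=−ln(0.1410)/11.103=0.176 → t=1.334 > T=1.31: stop.
Read off E at T=1.31: 21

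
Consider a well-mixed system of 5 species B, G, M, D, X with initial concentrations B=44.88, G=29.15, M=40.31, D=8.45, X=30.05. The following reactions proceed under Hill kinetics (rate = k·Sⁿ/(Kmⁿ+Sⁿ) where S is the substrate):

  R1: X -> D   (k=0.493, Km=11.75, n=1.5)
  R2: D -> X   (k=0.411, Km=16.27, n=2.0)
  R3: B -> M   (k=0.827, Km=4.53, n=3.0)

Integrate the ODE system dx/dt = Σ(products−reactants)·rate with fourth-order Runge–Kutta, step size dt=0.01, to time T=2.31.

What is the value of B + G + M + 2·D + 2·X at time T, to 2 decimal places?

Value at T = 191.34

Check how each reaction changes W = B + G + M + 2·D + 2·X (weight of products minus weight of reactants):
R1: X -> D: (2·1) − (2·1) = 2 − 2 = 0
R2: D -> X: (2·1) − (2·1) = 2 − 2 = 0
R3: B -> M: (1·1) − (1·1) = 1 − 1 = 0
Every reaction leaves W unchanged, so W is conserved and no simulation is needed: W(T) = W(0) = 44.88 + 29.15 + 40.31 + 2·8.45 + 2·30.05 = 191.34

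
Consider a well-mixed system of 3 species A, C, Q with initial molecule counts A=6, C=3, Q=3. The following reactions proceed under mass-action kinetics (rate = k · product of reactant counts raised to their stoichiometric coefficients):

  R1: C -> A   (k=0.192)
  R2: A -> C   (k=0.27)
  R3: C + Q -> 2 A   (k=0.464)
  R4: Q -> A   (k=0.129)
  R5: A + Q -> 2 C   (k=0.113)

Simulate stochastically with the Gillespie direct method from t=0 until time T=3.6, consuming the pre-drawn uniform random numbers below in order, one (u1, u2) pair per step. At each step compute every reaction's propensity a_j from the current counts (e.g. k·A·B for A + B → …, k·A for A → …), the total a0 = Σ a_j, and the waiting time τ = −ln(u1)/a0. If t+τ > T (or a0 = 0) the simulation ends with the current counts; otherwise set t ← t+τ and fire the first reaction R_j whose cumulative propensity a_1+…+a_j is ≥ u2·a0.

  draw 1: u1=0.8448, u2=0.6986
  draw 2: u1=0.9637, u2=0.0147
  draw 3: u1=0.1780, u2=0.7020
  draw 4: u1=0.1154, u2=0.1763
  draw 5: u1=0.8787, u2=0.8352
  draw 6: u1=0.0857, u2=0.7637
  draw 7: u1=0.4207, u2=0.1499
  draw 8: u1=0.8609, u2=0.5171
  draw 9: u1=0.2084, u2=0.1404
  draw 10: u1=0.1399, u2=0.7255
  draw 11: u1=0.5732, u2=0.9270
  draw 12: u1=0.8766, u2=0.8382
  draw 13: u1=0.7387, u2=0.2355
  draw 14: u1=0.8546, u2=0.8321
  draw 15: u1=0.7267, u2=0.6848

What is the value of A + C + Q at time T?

Check how each reaction changes W = A + C + Q (weight of products minus weight of reactants):
R1: C -> A: (1·1) − (1·1) = 1 − 1 = 0
R2: A -> C: (1·1) − (1·1) = 1 − 1 = 0
R3: C + Q -> 2 A: (1·2) − (1·1 + 1·1) = 2 − 2 = 0
R4: Q -> A: (1·1) − (1·1) = 1 − 1 = 0
R5: A + Q -> 2 C: (1·2) − (1·1 + 1·1) = 2 − 2 = 0
Every reaction leaves W unchanged, so W is conserved and no simulation is needed: W(T) = W(0) = 6 + 3 + 3 = 12

Value at T = 12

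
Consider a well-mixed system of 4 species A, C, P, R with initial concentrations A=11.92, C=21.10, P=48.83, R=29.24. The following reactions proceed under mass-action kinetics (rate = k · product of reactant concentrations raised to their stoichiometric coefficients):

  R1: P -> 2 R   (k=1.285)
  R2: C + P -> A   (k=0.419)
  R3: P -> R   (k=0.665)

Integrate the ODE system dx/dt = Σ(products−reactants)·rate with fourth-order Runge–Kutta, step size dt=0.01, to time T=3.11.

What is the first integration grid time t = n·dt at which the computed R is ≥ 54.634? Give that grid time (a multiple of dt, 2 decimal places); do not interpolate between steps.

RK4 with dt=0.01: 311 steps to T=3.11. Trajectory (selected grid times):
t=0.00: A=11.92 C=21.10 P=48.83 R=29.24
t=0.34: A=32.23 C=0.79 P=13.24 R=54.60
t=0.35: A=32.27 C=0.75 P=12.94 R=55.02
t=0.69: A=32.82 C=0.20 P=6.31 R=65.11
t=1.04: A=32.92 C=0.10 P=3.12 R=70.24
t=1.38: A=32.94 C=0.08 P=1.59 R=72.73
t=1.73: A=32.96 C=0.06 P=0.80 R=74.03
t=2.07: A=32.96 C=0.06 P=0.41 R=74.67
t=2.42: A=32.96 C=0.06 P=0.20 R=75.00
t=2.76: A=32.96 C=0.06 P=0.10 R=75.16
t=3.11: A=32.97 C=0.05 P=0.05 R=75.25
R(0.34)=54.597 < 54.634 but R(0.35)=55.020 ≥ 54.634, so the first grid time is t=0.35.

Threshold first reached at t = 0.35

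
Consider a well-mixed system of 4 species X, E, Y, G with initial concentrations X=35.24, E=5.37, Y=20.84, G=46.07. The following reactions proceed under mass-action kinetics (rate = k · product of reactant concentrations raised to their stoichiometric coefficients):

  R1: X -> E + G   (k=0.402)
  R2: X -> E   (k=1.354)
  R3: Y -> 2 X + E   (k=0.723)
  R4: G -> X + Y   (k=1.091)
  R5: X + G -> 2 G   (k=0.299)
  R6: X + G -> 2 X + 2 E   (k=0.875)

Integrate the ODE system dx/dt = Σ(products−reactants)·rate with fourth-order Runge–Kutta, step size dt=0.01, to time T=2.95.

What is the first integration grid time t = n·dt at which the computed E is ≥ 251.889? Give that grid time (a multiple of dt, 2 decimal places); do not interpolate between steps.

RK4 with dt=0.01: 295 steps to T=2.95. Trajectory (selected grid times):
t=0.00: X=35.24 E=5.37 Y=20.84 G=46.07
t=0.33: X=60.45 E=207.90 Y=17.87 G=0.68
t=0.58: X=48.11 E=250.54 Y=15.08 G=0.67
t=0.59: X=47.68 E=252.05 Y=14.98 G=0.67
t=0.66: X=44.78 E=262.27 Y=14.29 G=0.67
t=0.98: X=33.84 E=301.74 Y=11.55 G=0.66
t=1.31: X=25.62 E=332.53 Y=9.31 G=0.65
t=1.64: X=19.60 E=355.92 Y=7.54 G=0.64
t=1.97: X=15.15 E=373.86 Y=6.14 G=0.63
t=2.29: X=11.92 E=387.37 Y=5.06 G=0.61
t=2.62: X=9.40 E=398.29 Y=4.18 G=0.59
t=2.95: X=7.49 E=406.88 Y=3.48 G=0.57
E(0.58)=250.536 < 251.889 but E(0.59)=252.049 ≥ 251.889, so the first grid time is t=0.59.

Threshold first reached at t = 0.59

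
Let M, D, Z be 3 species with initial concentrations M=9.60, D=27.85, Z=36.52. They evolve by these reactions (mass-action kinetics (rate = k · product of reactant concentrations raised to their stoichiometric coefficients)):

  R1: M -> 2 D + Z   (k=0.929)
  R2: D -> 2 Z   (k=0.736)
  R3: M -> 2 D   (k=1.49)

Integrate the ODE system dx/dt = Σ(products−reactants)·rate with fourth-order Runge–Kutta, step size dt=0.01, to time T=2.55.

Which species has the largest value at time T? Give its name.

RK4 with dt=0.01: 255 steps to T=2.55. Trajectory (selected grid times):
t=0.00: M=9.60 D=27.85 Z=36.52
t=0.28: M=4.88 D=31.10 Z=50.72
t=0.57: M=2.42 D=29.50 Z=64.71
t=0.85: M=1.23 D=26.13 Z=76.66
t=1.13: M=0.62 D=22.34 Z=86.89
t=1.42: M=0.31 D=18.61 Z=95.73
t=1.70: M=0.16 D=15.41 Z=102.79
t=1.98: M=0.08 D=12.68 Z=108.59
t=2.27: M=0.04 D=10.32 Z=113.50
t=2.55: M=0.02 D=8.43 Z=117.36
At T=2.55: M=0.02 D=8.43 Z=117.36; the largest is Z.

Dominant species at T: Z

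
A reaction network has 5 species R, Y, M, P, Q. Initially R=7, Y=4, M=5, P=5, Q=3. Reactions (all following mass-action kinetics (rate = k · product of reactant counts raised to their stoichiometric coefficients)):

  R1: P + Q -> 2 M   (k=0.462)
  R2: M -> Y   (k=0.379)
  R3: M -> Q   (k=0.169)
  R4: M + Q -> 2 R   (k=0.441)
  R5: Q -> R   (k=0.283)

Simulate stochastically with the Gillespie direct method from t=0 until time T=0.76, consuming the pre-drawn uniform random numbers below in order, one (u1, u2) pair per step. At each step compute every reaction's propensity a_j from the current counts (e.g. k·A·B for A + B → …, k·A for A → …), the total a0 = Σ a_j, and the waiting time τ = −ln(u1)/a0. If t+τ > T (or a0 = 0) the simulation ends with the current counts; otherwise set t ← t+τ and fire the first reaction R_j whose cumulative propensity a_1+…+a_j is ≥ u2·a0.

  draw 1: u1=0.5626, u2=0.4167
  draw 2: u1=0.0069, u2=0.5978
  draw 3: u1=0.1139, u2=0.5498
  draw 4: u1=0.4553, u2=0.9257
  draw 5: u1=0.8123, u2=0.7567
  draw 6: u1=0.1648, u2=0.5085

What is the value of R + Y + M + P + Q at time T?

Check how each reaction changes W = R + Y + M + P + Q (weight of products minus weight of reactants):
R1: P + Q -> 2 M: (1·2) − (1·1 + 1·1) = 2 − 2 = 0
R2: M -> Y: (1·1) − (1·1) = 1 − 1 = 0
R3: M -> Q: (1·1) − (1·1) = 1 − 1 = 0
R4: M + Q -> 2 R: (1·2) − (1·1 + 1·1) = 2 − 2 = 0
R5: Q -> R: (1·1) − (1·1) = 1 − 1 = 0
Every reaction leaves W unchanged, so W is conserved and no simulation is needed: W(T) = W(0) = 7 + 4 + 5 + 5 + 3 = 24

Value at T = 24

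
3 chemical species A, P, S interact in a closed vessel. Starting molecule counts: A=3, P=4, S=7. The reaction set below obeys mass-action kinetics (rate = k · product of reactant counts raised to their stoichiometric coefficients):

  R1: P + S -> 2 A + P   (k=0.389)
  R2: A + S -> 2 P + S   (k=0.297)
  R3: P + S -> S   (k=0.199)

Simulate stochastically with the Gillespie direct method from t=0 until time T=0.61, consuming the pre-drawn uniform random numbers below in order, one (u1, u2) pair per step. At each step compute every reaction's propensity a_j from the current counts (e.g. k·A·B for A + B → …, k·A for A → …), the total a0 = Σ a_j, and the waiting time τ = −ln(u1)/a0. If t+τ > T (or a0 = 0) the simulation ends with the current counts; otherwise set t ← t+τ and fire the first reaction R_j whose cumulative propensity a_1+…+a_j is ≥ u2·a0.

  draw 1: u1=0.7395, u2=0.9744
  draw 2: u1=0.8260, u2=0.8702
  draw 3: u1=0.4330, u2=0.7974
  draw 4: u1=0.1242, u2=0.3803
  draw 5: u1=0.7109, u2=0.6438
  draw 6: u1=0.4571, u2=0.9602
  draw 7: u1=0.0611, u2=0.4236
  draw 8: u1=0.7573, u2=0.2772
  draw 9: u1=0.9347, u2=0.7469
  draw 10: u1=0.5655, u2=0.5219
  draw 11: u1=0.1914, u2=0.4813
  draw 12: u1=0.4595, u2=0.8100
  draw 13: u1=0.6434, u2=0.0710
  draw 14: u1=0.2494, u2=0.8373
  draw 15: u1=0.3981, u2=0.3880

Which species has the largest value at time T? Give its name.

t=0.000: A=3 P=4 S=7
Draw 1: a1=10.892, a2=6.237, a3=5.572, a0=22.701; τ=−ln(0.7395)/22.701=0.013 → t=0.013; u2·a0=0.9744·22.701=22.120; a1+a2=17.129 < 22.120 ≤ a1+…+a3=22.701 → R3 fires; A=3 P=3 S=7
Draw 2: a1=8.169, a2=6.237, a3=4.179, a0=18.585; τ=−ln(0.8260)/18.585=0.010 → t=0.024; u2·a0=0.8702·18.585=16.173; a1+a2=14.406 < 16.173 ≤ a1+…+a3=18.585 → R3 fires; A=3 P=2 S=7
Draw 3: a1=5.446, a2=6.237, a3=2.786, a0=14.469; τ=−ln(0.4330)/14.469=0.058 → t=0.081; u2·a0=0.7974·14.469=11.538; a1=5.446 < 11.538 ≤ a1+a2=11.683 → R2 fires; A=2 P=4 S=7
Draw 4: a1=10.892, a2=4.158, a3=5.572, a0=20.622; τ=−ln(0.1242)/20.622=0.101 → t=0.183; u2·a0=0.3803·20.622=7.843 ≤ a1=10.892 → R1 fires; A=4 P=4 S=6
Draw 5: a1=9.336, a2=7.128, a3=4.776, a0=21.240; τ=−ln(0.7109)/21.240=0.016 → t=0.199; u2·a0=0.6438·21.240=13.674; a1=9.336 < 13.674 ≤ a1+a2=16.464 → R2 fires; A=3 P=6 S=6
Draw 6: a1=14.004, a2=5.346, a3=7.164, a0=26.514; τ=−ln(0.4571)/26.514=0.030 → t=0.228; u2·a0=0.9602·26.514=25.459; a1+a2=19.350 < 25.459 ≤ a1+…+a3=26.514 → R3 fires; A=3 P=5 S=6
Draw 7: a1=11.670, a2=5.346, a3=5.970, a0=22.986; τ=−ln(0.0611)/22.986=0.122 → t=0.350; u2·a0=0.4236·22.986=9.737 ≤ a1=11.670 → R1 fires; A=5 P=5 S=5
Draw 8: a1=9.725, a2=7.425, a3=4.975, a0=22.125; τ=−ln(0.7573)/22.125=0.013 → t=0.362; u2·a0=0.2772·22.125=6.133 ≤ a1=9.725 → R1 fires; A=7 P=5 S=4
Draw 9: a1=7.780, a2=8.316, a3=3.980, a0=20.076; τ=−ln(0.9347)/20.076=0.003 → t=0.366; u2·a0=0.7469·20.076=14.995; a1=7.780 < 14.995 ≤ a1+a2=16.096 → R2 fires; A=6 P=7 S=4
Draw 10: a1=10.892, a2=7.128, a3=5.572, a0=23.592; τ=−ln(0.5655)/23.592=0.024 → t=0.390; u2·a0=0.5219·23.592=12.313; a1=10.892 < 12.313 ≤ a1+a2=18.020 → R2 fires; A=5 P=9 S=4
Draw 11: a1=14.004, a2=5.940, a3=7.164, a0=27.108; τ=−ln(0.1914)/27.108=0.061 → t=0.451; u2·a0=0.4813·27.108=13.047 ≤ a1=14.004 → R1 fires; A=7 P=9 S=3
Draw 12: a1=10.503, a2=6.237, a3=5.373, a0=22.113; τ=−ln(0.4595)/22.113=0.035 → t=0.486; u2·a0=0.8100·22.113=17.912; a1+a2=16.740 < 17.912 ≤ a1+…+a3=22.113 → R3 fires; A=7 P=8 S=3
Draw 13: a1=9.336, a2=6.237, a3=4.776, a0=20.349; τ=−ln(0.6434)/20.349=0.022 → t=0.508; u2·a0=0.0710·20.349=1.445 ≤ a1=9.336 → R1 fires; A=9 P=8 S=2
Draw 14: a1=6.224, a2=5.346, a3=3.184, a0=14.754; τ=−ln(0.2494)/14.754=0.094 → t=0.602; u2·a0=0.8373·14.754=12.354; a1+a2=11.570 < 12.354 ≤ a1+…+a3=14.754 → R3 fires; A=9 P=7 S=2
Draw 15: a1=5.446, a2=5.346, a3=2.786, a0=13.578; τ=−ln(0.3981)/13.578=0.068 → t=0.670 > T=0.61: stop.
At T=0.61: A=9 P=7 S=2; the largest is A.

Dominant species at T: A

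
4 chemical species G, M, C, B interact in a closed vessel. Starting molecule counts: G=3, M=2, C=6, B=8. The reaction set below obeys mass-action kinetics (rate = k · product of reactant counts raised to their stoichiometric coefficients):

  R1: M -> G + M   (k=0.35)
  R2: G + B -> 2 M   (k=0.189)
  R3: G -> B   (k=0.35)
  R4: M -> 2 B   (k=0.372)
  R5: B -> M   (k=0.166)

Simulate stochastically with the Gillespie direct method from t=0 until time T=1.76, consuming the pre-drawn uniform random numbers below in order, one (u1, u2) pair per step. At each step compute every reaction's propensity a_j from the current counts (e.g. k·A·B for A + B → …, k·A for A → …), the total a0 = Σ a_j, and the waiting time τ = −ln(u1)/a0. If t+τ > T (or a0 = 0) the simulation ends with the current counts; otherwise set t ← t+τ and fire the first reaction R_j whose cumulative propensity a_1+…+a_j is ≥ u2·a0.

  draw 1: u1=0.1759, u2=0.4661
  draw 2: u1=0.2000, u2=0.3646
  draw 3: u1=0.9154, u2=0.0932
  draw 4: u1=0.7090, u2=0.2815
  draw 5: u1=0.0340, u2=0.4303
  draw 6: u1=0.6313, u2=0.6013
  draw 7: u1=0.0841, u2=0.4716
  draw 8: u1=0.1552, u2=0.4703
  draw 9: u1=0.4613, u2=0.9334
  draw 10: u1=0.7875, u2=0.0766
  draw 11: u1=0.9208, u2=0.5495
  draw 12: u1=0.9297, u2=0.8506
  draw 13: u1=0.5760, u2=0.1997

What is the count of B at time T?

B at T = 10

t=0.000: G=3 M=2 C=6 B=8
Draw 1: a1=0.700, a2=4.536, a3=1.050, a4=0.744, a5=1.328, a0=8.358; τ=−ln(0.1759)/8.358=0.208 → t=0.208; u2·a0=0.4661·8.358=3.896; a1=0.700 < 3.896 ≤ a1+a2=5.236 → R2 fires; G=2 M=4 C=6 B=7
Draw 2: a1=1.400, a2=2.646, a3=0.700, a4=1.488, a5=1.162, a0=7.396; τ=−ln(0.2000)/7.396=0.218 → t=0.426; u2·a0=0.3646·7.396=2.697; a1=1.400 < 2.697 ≤ a1+a2=4.046 → R2 fires; G=1 M=6 C=6 B=6
Draw 3: a1=2.100, a2=1.134, a3=0.350, a4=2.232, a5=0.996, a0=6.812; τ=−ln(0.9154)/6.812=0.013 → t=0.439; u2·a0=0.0932·6.812=0.635 ≤ a1=2.100 → R1 fires; G=2 M=6 C=6 B=6
Draw 4: a1=2.100, a2=2.268, a3=0.700, a4=2.232, a5=0.996, a0=8.296; τ=−ln(0.7090)/8.296=0.041 → t=0.480; u2·a0=0.2815·8.296=2.335; a1=2.100 < 2.335 ≤ a1+a2=4.368 → R2 fires; G=1 M=8 C=6 B=5
Draw 5: a1=2.800, a2=0.945, a3=0.350, a4=2.976, a5=0.830, a0=7.901; τ=−ln(0.0340)/7.901=0.428 → t=0.908; u2·a0=0.4303·7.901=3.400; a1=2.800 < 3.400 ≤ a1+a2=3.745 → R2 fires; G=0 M=10 C=6 B=4
Draw 6: a1=3.500, a2=0.000, a3=0.000, a4=3.720, a5=0.664, a0=7.884; τ=−ln(0.6313)/7.884=0.058 → t=0.966; u2·a0=0.6013·7.884=4.741; a1+…+a3=3.500 < 4.741 ≤ a1+…+a4=7.220 → R4 fires; G=0 M=9 C=6 B=6
Draw 7: a1=3.150, a2=0.000, a3=0.000, a4=3.348, a5=0.996, a0=7.494; τ=−ln(0.0841)/7.494=0.330 → t=1.297; u2·a0=0.4716·7.494=3.534; a1+…+a3=3.150 < 3.534 ≤ a1+…+a4=6.498 → R4 fires; G=0 M=8 C=6 B=8
Draw 8: a1=2.800, a2=0.000, a3=0.000, a4=2.976, a5=1.328, a0=7.104; τ=−ln(0.1552)/7.104=0.262 → t=1.559; u2·a0=0.4703·7.104=3.341; a1+…+a3=2.800 < 3.341 ≤ a1+…+a4=5.776 → R4 fires; G=0 M=7 C=6 B=10
Draw 9: a1=2.450, a2=0.000, a3=0.000, a4=2.604, a5=1.660, a0=6.714; τ=−ln(0.4613)/6.714=0.115 → t=1.674; u2·a0=0.9334·6.714=6.267; a1+…+a4=5.054 < 6.267 ≤ a1+…+a5=6.714 → R5 fires; G=0 M=8 C=6 B=9
Draw 10: a1=2.800, a2=0.000, a3=0.000, a4=2.976, a5=1.494, a0=7.270; τ=−ln(0.7875)/7.270=0.033 → t=1.707; u2·a0=0.0766·7.270=0.557 ≤ a1=2.800 → R1 fires; G=1 M=8 C=6 B=9
Draw 11: a1=2.800, a2=1.701, a3=0.350, a4=2.976, a5=1.494, a0=9.321; τ=−ln(0.9208)/9.321=0.009 → t=1.716; u2·a0=0.5495·9.321=5.122; a1+…+a3=4.851 < 5.122 ≤ a1+…+a4=7.827 → R4 fires; G=1 M=7 C=6 B=11
Draw 12: a1=2.450, a2=2.079, a3=0.350, a4=2.604, a5=1.826, a0=9.309; τ=−ln(0.9297)/9.309=0.008 → t=1.724; u2·a0=0.8506·9.309=7.918; a1+…+a4=7.483 < 7.918 ≤ a1+…+a5=9.309 → R5 fires; G=1 M=8 C=6 B=10
Draw 13: a1=2.800, a2=1.890, a3=0.350, a4=2.976, a5=1.660, a0=9.676; τ=−ln(0.5760)/9.676=0.057 → t=1.781 > T=1.76: stop.
Read off B at T=1.76: 10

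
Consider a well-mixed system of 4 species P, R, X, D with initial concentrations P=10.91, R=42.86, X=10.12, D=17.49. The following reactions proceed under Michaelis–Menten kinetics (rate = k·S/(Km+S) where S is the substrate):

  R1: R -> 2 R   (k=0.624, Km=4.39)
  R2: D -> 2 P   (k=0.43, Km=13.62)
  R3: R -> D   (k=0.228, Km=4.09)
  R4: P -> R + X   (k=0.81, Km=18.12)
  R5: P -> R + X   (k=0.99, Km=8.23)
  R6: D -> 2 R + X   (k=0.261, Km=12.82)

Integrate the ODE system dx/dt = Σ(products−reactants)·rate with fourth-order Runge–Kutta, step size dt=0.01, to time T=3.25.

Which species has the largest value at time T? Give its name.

RK4 with dt=0.01: 325 steps to T=3.25. Trajectory (selected grid times):
t=0.00: P=10.91 R=42.86 X=10.12 D=17.49
t=0.36: P=10.77 R=43.41 X=10.49 D=17.42
t=0.72: P=10.64 R=43.96 X=10.85 D=17.36
t=1.08: P=10.50 R=44.50 X=11.21 D=17.29
t=1.44: P=10.37 R=45.04 X=11.57 D=17.23
t=1.81: P=10.23 R=45.60 X=11.94 D=17.16
t=2.17: P=10.10 R=46.14 X=12.29 D=17.10
t=2.53: P=9.98 R=46.68 X=12.65 D=17.03
t=2.89: P=9.85 R=47.21 X=13.00 D=16.97
t=3.25: P=9.73 R=47.74 X=13.35 D=16.90
At T=3.25: P=9.73 R=47.74 X=13.35 D=16.90; the largest is R.

Dominant species at T: R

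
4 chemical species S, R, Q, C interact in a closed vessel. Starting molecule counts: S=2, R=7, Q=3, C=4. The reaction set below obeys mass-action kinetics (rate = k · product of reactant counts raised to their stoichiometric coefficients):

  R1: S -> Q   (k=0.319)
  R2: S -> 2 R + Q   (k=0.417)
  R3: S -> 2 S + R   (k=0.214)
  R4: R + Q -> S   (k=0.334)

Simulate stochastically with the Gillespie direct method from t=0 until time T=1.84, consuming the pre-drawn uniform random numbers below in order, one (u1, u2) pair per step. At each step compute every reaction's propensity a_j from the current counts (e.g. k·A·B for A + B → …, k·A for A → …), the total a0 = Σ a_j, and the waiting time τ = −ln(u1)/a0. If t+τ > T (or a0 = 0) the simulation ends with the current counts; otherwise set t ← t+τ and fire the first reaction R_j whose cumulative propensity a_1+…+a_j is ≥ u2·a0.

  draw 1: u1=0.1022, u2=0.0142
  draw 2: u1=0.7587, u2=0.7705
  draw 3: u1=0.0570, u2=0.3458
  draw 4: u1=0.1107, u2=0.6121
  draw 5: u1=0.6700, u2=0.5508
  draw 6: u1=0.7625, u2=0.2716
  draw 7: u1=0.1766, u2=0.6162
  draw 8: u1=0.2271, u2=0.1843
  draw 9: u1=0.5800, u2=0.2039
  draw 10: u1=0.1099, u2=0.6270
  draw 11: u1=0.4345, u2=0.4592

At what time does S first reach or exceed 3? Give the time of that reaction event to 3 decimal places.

t=0.000: S=2 R=7 Q=3 C=4
Draw 1: a1=0.638, a2=0.834, a3=0.428, a4=7.014, a0=8.914; τ=−ln(0.1022)/8.914=0.256 → t=0.256; u2·a0=0.0142·8.914=0.127 ≤ a1=0.638 → R1 fires; S=1 R=7 Q=4 C=4
Draw 2: a1=0.319, a2=0.417, a3=0.214, a4=9.352, a0=10.302; τ=−ln(0.7587)/10.302=0.027 → t=0.283; u2·a0=0.7705·10.302=7.938; a1+…+a3=0.950 < 7.938 ≤ a1+…+a4=10.302 → R4 fires; S=2 R=6 Q=3 C=4
Draw 3: a1=0.638, a2=0.834, a3=0.428, a4=6.012, a0=7.912; τ=−ln(0.0570)/7.912=0.362 → t=0.645; u2·a0=0.3458·7.912=2.736; a1+…+a3=1.900 < 2.736 ≤ a1+…+a4=7.912 → R4 fires; S=3 R=5 Q=2 C=4
Draw 4: a1=0.957, a2=1.251, a3=0.642, a4=3.340, a0=6.190; τ=−ln(0.1107)/6.190=0.356 → t=1.000; u2·a0=0.6121·6.190=3.789; a1+…+a3=2.850 < 3.789 ≤ a1+…+a4=6.190 → R4 fires; S=4 R=4 Q=1 C=4
Draw 5: a1=1.276, a2=1.668, a3=0.856, a4=1.336, a0=5.136; τ=−ln(0.6700)/5.136=0.078 → t=1.078; u2·a0=0.5508·5.136=2.829; a1=1.276 < 2.829 ≤ a1+a2=2.944 → R2 fires; S=3 R=6 Q=2 C=4
Draw 6: a1=0.957, a2=1.251, a3=0.642, a4=4.008, a0=6.858; τ=−ln(0.7625)/6.858=0.040 → t=1.118; u2·a0=0.2716·6.858=1.863; a1=0.957 < 1.863 ≤ a1+a2=2.208 → R2 fires; S=2 R=8 Q=3 C=4
Draw 7: a1=0.638, a2=0.834, a3=0.428, a4=8.016, a0=9.916; τ=−ln(0.1766)/9.916=0.175 → t=1.293; u2·a0=0.6162·9.916=6.110; a1+…+a3=1.900 < 6.110 ≤ a1+…+a4=9.916 → R4 fires; S=3 R=7 Q=2 C=4
Draw 8: a1=0.957, a2=1.251, a3=0.642, a4=4.676, a0=7.526; τ=−ln(0.2271)/7.526=0.197 → t=1.490; u2·a0=0.1843·7.526=1.387; a1=0.957 < 1.387 ≤ a1+a2=2.208 → R2 fires; S=2 R=9 Q=3 C=4
Draw 9: a1=0.638, a2=0.834, a3=0.428, a4=9.018, a0=10.918; τ=−ln(0.5800)/10.918=0.050 → t=1.540; u2·a0=0.2039·10.918=2.226; a1+…+a3=1.900 < 2.226 ≤ a1+…+a4=10.918 → R4 fires; S=3 R=8 Q=2 C=4
Draw 10: a1=0.957, a2=1.251, a3=0.642, a4=5.344, a0=8.194; τ=−ln(0.1099)/8.194=0.269 → t=1.809; u2·a0=0.6270·8.194=5.138; a1+…+a3=2.850 < 5.138 ≤ a1+…+a4=8.194 → R4 fires; S=4 R=7 Q=1 C=4
Draw 11: a1=1.276, a2=1.668, a3=0.856, a4=2.338, a0=6.138; τ=−ln(0.4345)/6.138=0.136 → t=1.945 > T=1.84: stop.
S first becomes ≥ 3 when it reaches 3 at the event at t=0.645.

Threshold first reached at t = 0.645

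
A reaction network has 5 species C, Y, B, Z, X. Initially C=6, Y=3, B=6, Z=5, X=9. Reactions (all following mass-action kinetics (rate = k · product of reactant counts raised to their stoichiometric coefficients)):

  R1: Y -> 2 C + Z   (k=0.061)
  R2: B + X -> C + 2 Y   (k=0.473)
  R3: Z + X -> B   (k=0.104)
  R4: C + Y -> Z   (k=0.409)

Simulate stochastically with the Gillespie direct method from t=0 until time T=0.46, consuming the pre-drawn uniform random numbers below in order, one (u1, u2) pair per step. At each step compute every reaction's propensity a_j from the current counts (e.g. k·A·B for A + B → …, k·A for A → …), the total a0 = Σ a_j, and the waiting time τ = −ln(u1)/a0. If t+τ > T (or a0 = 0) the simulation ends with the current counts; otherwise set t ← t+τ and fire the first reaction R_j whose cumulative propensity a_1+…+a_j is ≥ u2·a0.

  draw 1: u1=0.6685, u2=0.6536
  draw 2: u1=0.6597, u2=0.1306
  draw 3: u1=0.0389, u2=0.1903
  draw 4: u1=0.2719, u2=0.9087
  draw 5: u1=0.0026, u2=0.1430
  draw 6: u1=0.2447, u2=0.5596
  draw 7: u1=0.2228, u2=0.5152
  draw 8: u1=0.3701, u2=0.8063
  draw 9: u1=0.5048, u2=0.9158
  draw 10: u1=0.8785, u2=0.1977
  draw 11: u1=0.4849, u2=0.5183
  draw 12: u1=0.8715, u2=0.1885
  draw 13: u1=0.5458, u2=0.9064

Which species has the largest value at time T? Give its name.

t=0.000: C=6 Y=3 B=6 Z=5 X=9
Draw 1: a1=0.183, a2=25.542, a3=4.680, a4=7.362, a0=37.767; τ=−ln(0.6685)/37.767=0.011 → t=0.011; u2·a0=0.6536·37.767=24.685; a1=0.183 < 24.685 ≤ a1+a2=25.725 → R2 fires; C=7 Y=5 B=5 Z=5 X=8
Draw 2: a1=0.305, a2=18.920, a3=4.160, a4=14.315, a0=37.700; τ=−ln(0.6597)/37.700=0.011 → t=0.022; u2·a0=0.1306·37.700=4.924; a1=0.305 < 4.924 ≤ a1+a2=19.225 → R2 fires; C=8 Y=7 B=4 Z=5 X=7
Draw 3: a1=0.427, a2=13.244, a3=3.640, a4=22.904, a0=40.215; τ=−ln(0.0389)/40.215=0.081 → t=0.102; u2·a0=0.1903·40.215=7.653; a1=0.427 < 7.653 ≤ a1+a2=13.671 → R2 fires; C=9 Y=9 B=3 Z=5 X=6
Draw 4: a1=0.549, a2=8.514, a3=3.120, a4=33.129, a0=45.312; τ=−ln(0.2719)/45.312=0.029 → t=0.131; u2·a0=0.9087·45.312=41.175; a1+…+a3=12.183 < 41.175 ≤ a1+…+a4=45.312 → R4 fires; C=8 Y=8 B=3 Z=6 X=6
Draw 5: a1=0.488, a2=8.514, a3=3.744, a4=26.176, a0=38.922; τ=−ln(0.0026)/38.922=0.153 → t=0.284; u2·a0=0.1430·38.922=5.566; a1=0.488 < 5.566 ≤ a1+a2=9.002 → R2 fires; C=9 Y=10 B=2 Z=6 X=5
Draw 6: a1=0.610, a2=4.730, a3=3.120, a4=36.810, a0=45.270; τ=−ln(0.2447)/45.270=0.031 → t=0.315; u2·a0=0.5596·45.270=25.333; a1+…+a3=8.460 < 25.333 ≤ a1+…+a4=45.270 → R4 fires; C=8 Y=9 B=2 Z=7 X=5
Draw 7: a1=0.549, a2=4.730, a3=3.640, a4=29.448, a0=38.367; τ=−ln(0.2228)/38.367=0.039 → t=0.354; u2·a0=0.5152·38.367=19.767; a1+…+a3=8.919 < 19.767 ≤ a1+…+a4=38.367 → R4 fires; C=7 Y=8 B=2 Z=8 X=5
Draw 8: a1=0.488, a2=4.730, a3=4.160, a4=22.904, a0=32.282; τ=−ln(0.3701)/32.282=0.031 → t=0.385; u2·a0=0.8063·32.282=26.029; a1+…+a3=9.378 < 26.029 ≤ a1+…+a4=32.282 → R4 fires; C=6 Y=7 B=2 Z=9 X=5
Draw 9: a1=0.427, a2=4.730, a3=4.680, a4=17.178, a0=27.015; τ=−ln(0.5048)/27.015=0.025 → t=0.410; u2·a0=0.9158·27.015=24.740; a1+…+a3=9.837 < 24.740 ≤ a1+…+a4=27.015 → R4 fires; C=5 Y=6 B=2 Z=10 X=5
Draw 10: a1=0.366, a2=4.730, a3=5.200, a4=12.270, a0=22.566; τ=−ln(0.8785)/22.566=0.006 → t=0.416; u2·a0=0.1977·22.566=4.461; a1=0.366 < 4.461 ≤ a1+a2=5.096 → R2 fires; C=6 Y=8 B=1 Z=10 X=4
Draw 11: a1=0.488, a2=1.892, a3=4.160, a4=19.632, a0=26.172; τ=−ln(0.4849)/26.172=0.028 → t=0.444; u2·a0=0.5183·26.172=13.565; a1+…+a3=6.540 < 13.565 ≤ a1+…+a4=26.172 → R4 fires; C=5 Y=7 B=1 Z=11 X=4
Draw 12: a1=0.427, a2=1.892, a3=4.576, a4=14.315, a0=21.210; τ=−ln(0.8715)/21.210=0.006 → t=0.450; u2·a0=0.1885·21.210=3.998; a1+a2=2.319 < 3.998 ≤ a1+…+a3=6.895 → R3 fires; C=5 Y=7 B=2 Z=10 X=3
Draw 13: a1=0.427, a2=2.838, a3=3.120, a4=14.315, a0=20.700; τ=−ln(0.5458)/20.700=0.029 → t=0.480 > T=0.46: stop.
At T=0.46: C=5 Y=7 B=2 Z=10 X=3; the largest is Z.

Dominant species at T: Z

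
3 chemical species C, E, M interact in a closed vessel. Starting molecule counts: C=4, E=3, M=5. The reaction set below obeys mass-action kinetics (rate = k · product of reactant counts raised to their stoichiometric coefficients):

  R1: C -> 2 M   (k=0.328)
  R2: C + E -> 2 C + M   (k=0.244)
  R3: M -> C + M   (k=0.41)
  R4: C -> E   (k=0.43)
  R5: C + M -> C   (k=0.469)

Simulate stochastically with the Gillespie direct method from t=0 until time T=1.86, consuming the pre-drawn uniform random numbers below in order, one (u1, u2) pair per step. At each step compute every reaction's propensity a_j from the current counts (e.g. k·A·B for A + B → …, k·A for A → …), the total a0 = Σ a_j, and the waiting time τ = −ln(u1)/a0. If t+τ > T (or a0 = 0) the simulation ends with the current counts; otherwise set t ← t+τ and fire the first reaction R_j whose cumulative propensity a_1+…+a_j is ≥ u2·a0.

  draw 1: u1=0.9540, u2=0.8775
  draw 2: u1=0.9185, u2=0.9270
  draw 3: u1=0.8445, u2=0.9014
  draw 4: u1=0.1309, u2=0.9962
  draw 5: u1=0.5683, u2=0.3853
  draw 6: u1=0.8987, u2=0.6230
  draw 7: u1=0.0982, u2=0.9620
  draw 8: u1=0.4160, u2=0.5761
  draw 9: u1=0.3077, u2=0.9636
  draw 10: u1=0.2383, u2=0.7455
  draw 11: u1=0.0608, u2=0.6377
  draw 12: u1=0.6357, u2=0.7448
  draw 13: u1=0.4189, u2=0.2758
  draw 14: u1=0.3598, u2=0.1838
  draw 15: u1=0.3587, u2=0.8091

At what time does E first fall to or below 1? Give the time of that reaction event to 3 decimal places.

t=0.000: C=4 E=3 M=5
Draw 1: a1=1.312, a2=2.928, a3=2.050, a4=1.720, a5=9.380, a0=17.390; τ=−ln(0.9540)/17.390=0.003 → t=0.003; u2·a0=0.8775·17.390=15.260; a1+…+a4=8.010 < 15.260 ≤ a1+…+a5=17.390 → R5 fires; C=4 E=3 M=4
Draw 2: a1=1.312, a2=2.928, a3=1.640, a4=1.720, a5=7.504, a0=15.104; τ=−ln(0.9185)/15.104=0.006 → t=0.008; u2·a0=0.9270·15.104=14.001; a1+…+a4=7.600 < 14.001 ≤ a1+…+a5=15.104 → R5 fires; C=4 E=3 M=3
Draw 3: a1=1.312, a2=2.928, a3=1.230, a4=1.720, a5=5.628, a0=12.818; τ=−ln(0.8445)/12.818=0.013 → t=0.022; u2·a0=0.9014·12.818=11.554; a1+…+a4=7.190 < 11.554 ≤ a1+…+a5=12.818 → R5 fires; C=4 E=3 M=2
Draw 4: a1=1.312, a2=2.928, a3=0.820, a4=1.720, a5=3.752, a0=10.532; τ=−ln(0.1309)/10.532=0.193 → t=0.215; u2·a0=0.9962·10.532=10.492; a1+…+a4=6.780 < 10.492 ≤ a1+…+a5=10.532 → R5 fires; C=4 E=3 M=1
Draw 5: a1=1.312, a2=2.928, a3=0.410, a4=1.720, a5=1.876, a0=8.246; τ=−ln(0.5683)/8.246=0.069 → t=0.283; u2·a0=0.3853·8.246=3.177; a1=1.312 < 3.177 ≤ a1+a2=4.240 → R2 fires; C=5 E=2 M=2
Draw 6: a1=1.640, a2=2.440, a3=0.820, a4=2.150, a5=4.690, a0=11.740; τ=−ln(0.8987)/11.740=0.009 → t=0.292; u2·a0=0.6230·11.740=7.314; a1+…+a4=7.050 < 7.314 ≤ a1+…+a5=11.740 → R5 fires; C=5 E=2 M=1
Draw 7: a1=1.640, a2=2.440, a3=0.410, a4=2.150, a5=2.345, a0=8.985; τ=−ln(0.0982)/8.985=0.258 → t=0.551; u2·a0=0.9620·8.985=8.644; a1+…+a4=6.640 < 8.644 ≤ a1+…+a5=8.985 → R5 fires; C=5 E=2 M=0
Draw 8: a1=1.640, a2=2.440, a3=0.000, a4=2.150, a5=0.000, a0=6.230; τ=−ln(0.4160)/6.230=0.141 → t=0.691; u2·a0=0.5761·6.230=3.589; a1=1.640 < 3.589 ≤ a1+a2=4.080 → R2 fires; C=6 E=1 M=1
Draw 9: a1=1.968, a2=1.464, a3=0.410, a4=2.580, a5=2.814, a0=9.236; τ=−ln(0.3077)/9.236=0.128 → t=0.819; u2·a0=0.9636·9.236=8.900; a1+…+a4=6.422 < 8.900 ≤ a1+…+a5=9.236 → R5 fires; C=6 E=1 M=0
Draw 10: a1=1.968, a2=1.464, a3=0.000, a4=2.580, a5=0.000, a0=6.012; τ=−ln(0.2383)/6.012=0.239 → t=1.057; u2·a0=0.7455·6.012=4.482; a1+…+a3=3.432 < 4.482 ≤ a1+…+a4=6.012 → R4 fires; C=5 E=2 M=0
Draw 11: a1=1.640, a2=2.440, a3=0.000, a4=2.150, a5=0.000, a0=6.230; τ=−ln(0.0608)/6.230=0.449 → t=1.507; u2·a0=0.6377·6.230=3.973; a1=1.640 < 3.973 ≤ a1+a2=4.080 → R2 fires; C=6 E=1 M=1
Draw 12: a1=1.968, a2=1.464, a3=0.410, a4=2.580, a5=2.814, a0=9.236; τ=−ln(0.6357)/9.236=0.049 → t=1.556; u2·a0=0.7448·9.236=6.879; a1+…+a4=6.422 < 6.879 ≤ a1+…+a5=9.236 → R5 fires; C=6 E=1 M=0
Draw 13: a1=1.968, a2=1.464, a3=0.000, a4=2.580, a5=0.000, a0=6.012; τ=−ln(0.4189)/6.012=0.145 → t=1.701; u2·a0=0.2758·6.012=1.658 ≤ a1=1.968 → R1 fires; C=5 E=1 M=2
Draw 14: a1=1.640, a2=1.220, a3=0.820, a4=2.150, a5=4.690, a0=10.520; τ=−ln(0.3598)/10.520=0.097 → t=1.798; u2·a0=0.1838·10.520=1.934; a1=1.640 < 1.934 ≤ a1+a2=2.860 → R2 fires; C=6 E=0 M=3
Draw 15: a1=1.968, a2=0.000, a3=1.230, a4=2.580, a5=8.442, a0=14.220; τ=−ln(0.3587)/14.220=0.072 → t=1.870 > T=1.86: stop.
E first becomes ≤ 1 when it reaches 1 at the event at t=0.691.

Threshold first reached at t = 0.691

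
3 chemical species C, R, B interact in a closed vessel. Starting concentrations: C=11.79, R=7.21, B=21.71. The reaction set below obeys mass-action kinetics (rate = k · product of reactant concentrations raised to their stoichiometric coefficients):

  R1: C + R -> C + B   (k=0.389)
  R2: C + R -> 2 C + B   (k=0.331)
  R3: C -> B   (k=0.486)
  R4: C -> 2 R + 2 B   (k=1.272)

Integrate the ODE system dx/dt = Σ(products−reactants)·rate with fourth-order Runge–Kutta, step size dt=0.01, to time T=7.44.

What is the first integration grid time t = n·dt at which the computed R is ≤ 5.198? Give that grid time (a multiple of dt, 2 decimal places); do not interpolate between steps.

RK4 with dt=0.01: 744 steps to T=7.44. Trajectory (selected grid times):
t=0.00: C=11.79 R=7.21 B=21.71
t=0.09: C=12.07 R=5.22 B=29.71
t=0.10: C=12.06 R=5.08 B=30.52
t=0.83: C=8.35 R=3.54 B=73.99
t=1.65: C=5.15 R=3.53 B=104.26
t=2.48: C=3.16 R=3.53 B=123.12
t=3.31: C=1.94 R=3.53 B=134.70
t=4.13: C=1.20 R=3.53 B=141.73
t=4.96: C=0.73 R=3.53 B=146.11
t=5.79: C=0.45 R=3.53 B=148.80
t=6.61: C=0.28 R=3.53 B=150.44
t=7.44: C=0.17 R=3.53 B=151.46
R(0.09)=5.224 > 5.198 but R(0.10)=5.084 ≤ 5.198, so the first grid time is t=0.10.

Threshold first reached at t = 0.10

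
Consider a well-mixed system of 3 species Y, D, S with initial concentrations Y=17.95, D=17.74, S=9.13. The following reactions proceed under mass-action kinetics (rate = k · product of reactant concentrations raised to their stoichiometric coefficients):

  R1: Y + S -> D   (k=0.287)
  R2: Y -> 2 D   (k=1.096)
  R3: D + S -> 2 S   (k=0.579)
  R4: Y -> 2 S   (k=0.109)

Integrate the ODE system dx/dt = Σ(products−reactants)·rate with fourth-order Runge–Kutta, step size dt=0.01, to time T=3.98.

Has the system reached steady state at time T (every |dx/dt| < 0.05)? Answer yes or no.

RK4 with dt=0.01: 398 steps to T=3.98. Trajectory (selected grid times):
t=0.00: Y=17.95 D=17.74 S=9.13
t=0.44: Y=0.52 D=0.74 S=32.89
t=0.88: Y=0.00 D=0.01 S=33.75
t=1.33: Y=0.00 D=0.00 S=33.75
t=1.77: Y=0.00 D=0.00 S=33.75
t=2.21: Y=0.00 D=0.00 S=33.75
t=2.65: Y=0.00 D=0.00 S=33.75
t=3.10: Y=0.00 D=0.00 S=33.75
t=3.54: Y=0.00 D=0.00 S=33.75
t=3.98: Y=0.00 D=0.00 S=33.75
Rates at T: R1=0.0000, R2=0.0000, R3=0.0000, R4=0.0000
dx/dt at T (Σ net stoichiometry × rate): Y=-0.0000, D=-0.0000, S=+0.0000
Largest |dx/dt| is |+0.0000| (S) < 0.05 → steady.

Steady state at T: yes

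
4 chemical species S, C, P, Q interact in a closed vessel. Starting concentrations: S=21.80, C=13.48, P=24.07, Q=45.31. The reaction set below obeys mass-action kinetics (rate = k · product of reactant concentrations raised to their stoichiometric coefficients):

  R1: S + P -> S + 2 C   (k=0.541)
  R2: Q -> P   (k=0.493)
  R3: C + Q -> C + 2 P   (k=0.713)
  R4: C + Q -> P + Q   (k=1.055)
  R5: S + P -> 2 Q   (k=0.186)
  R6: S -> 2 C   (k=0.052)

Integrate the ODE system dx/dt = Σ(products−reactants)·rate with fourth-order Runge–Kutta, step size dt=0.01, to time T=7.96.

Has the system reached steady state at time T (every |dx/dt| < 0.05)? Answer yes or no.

Steady state at T: yes

RK4 with dt=0.01: 796 steps to T=7.96. Trajectory (selected grid times):
t=0.00: S=21.80 C=13.48 P=24.07 Q=45.31
t=0.88: S=0.00 C=12.51 P=241.56 Q=0.01
t=1.77: S=0.00 C=12.51 P=241.58 Q=0.00
t=2.65: S=0.00 C=12.51 P=241.58 Q=0.00
t=3.54: S=0.00 C=12.51 P=241.58 Q=0.00
t=4.42: S=0.00 C=12.51 P=241.58 Q=0.00
t=5.31: S=0.00 C=12.51 P=241.58 Q=0.00
t=6.19: S=0.00 C=12.51 P=241.58 Q=0.00
t=7.08: S=0.00 C=12.51 P=241.58 Q=0.00
t=7.96: S=0.00 C=12.51 P=241.58 Q=0.00
Rates at T: R1=0.0000, R2=0.0000, R3=0.0000, R4=0.0000, R5=0.0000, R6=0.0000
dx/dt at T (Σ net stoichiometry × rate): S=-0.0000, C=-0.0000, P=+0.0000, Q=-0.0000
Largest |dx/dt| is |+0.0000| (P) < 0.05 → steady.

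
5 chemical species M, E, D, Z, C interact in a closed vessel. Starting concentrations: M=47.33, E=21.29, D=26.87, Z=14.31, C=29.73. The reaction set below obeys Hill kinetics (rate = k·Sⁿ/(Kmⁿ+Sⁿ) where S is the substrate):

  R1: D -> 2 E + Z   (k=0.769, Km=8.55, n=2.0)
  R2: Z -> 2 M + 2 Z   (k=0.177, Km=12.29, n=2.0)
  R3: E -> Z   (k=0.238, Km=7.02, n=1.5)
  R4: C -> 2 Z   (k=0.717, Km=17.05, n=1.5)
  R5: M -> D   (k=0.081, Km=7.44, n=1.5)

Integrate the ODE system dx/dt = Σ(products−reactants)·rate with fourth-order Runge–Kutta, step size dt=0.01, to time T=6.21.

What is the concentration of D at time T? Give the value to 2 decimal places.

D at T = 23.07

RK4 with dt=0.01: 621 steps to T=6.21. Trajectory (selected grid times):
t=0.00: M=47.33 E=21.29 D=26.87 Z=14.31 C=29.73
t=0.69: M=47.42 E=22.11 D=26.44 Z=15.69 C=29.39
t=1.38: M=47.53 E=22.93 D=26.01 Z=17.07 C=29.04
t=2.07: M=47.64 E=23.75 D=25.59 Z=18.46 C=28.70
t=2.76: M=47.76 E=24.56 D=25.17 Z=19.84 C=28.37
t=3.45: M=47.89 E=25.37 D=24.74 Z=21.22 C=28.03
t=4.14: M=48.02 E=26.17 D=24.32 Z=22.60 C=27.69
t=4.83: M=48.16 E=26.97 D=23.90 Z=23.97 C=27.36
t=5.52: M=48.30 E=27.76 D=23.49 Z=25.35 C=27.03
t=6.21: M=48.45 E=28.55 D=23.07 Z=26.72 C=26.70
Read off D at T=6.21: 23.07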